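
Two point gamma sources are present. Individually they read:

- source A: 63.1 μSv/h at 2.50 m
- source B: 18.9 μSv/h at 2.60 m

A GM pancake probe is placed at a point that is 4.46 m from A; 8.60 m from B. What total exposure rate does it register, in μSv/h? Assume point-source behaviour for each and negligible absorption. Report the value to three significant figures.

Each source contributes Iᵢ·(dᵢ/rᵢ)²; contributions add.
A: 63.1 × (2.50/4.46)² = 19.83 μSv/h
B: 18.9 × (2.60/8.60)² = 1.727 μSv/h
Total = 19.83 + 1.727 = 21.56 μSv/h.

21.6 μSv/h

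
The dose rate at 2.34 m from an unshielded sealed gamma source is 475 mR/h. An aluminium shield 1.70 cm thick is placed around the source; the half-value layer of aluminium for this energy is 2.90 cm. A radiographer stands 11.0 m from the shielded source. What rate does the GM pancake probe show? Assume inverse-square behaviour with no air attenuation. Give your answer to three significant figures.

14.3 mR/h

Distance alone: (2.34/11.0)² = 0.04525, so 475 × 0.04525 = 21.49 mR/h.
Shield: 1.70/2.90 = 0.5862 half-value layers → attenuation 2^(−0.5862) = 0.6661.
Combined: 21.49 × 0.6661 = 14.31 mR/h.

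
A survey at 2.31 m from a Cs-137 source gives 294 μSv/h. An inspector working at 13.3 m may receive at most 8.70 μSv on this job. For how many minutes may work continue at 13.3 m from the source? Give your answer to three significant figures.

58.9 min

Since intensity falls as 1/r², rate at 13.3 m:
(2.31/13.3)² = 0.03017, so 294 × 0.03017 = 8.870 μSv/h.
Stay time = 8.70 μSv ÷ 8.870 μSv/h = 0.9808 h = 58.85 min.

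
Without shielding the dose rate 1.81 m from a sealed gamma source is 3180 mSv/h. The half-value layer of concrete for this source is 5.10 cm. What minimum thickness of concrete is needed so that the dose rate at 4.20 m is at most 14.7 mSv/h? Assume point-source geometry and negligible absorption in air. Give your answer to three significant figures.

27.2 cm

At 4.20 m, distance alone gives 3180 × (1.81/4.20)² = 3180 × 0.1857 = 590.5 mSv/h.
Further attenuation needed: 590.5/14.7 = 40.17.
n = log₂(40.17) = 5.328 half-value layers.
Thickness = 5.328 × 5.10 cm = 27.17 cm.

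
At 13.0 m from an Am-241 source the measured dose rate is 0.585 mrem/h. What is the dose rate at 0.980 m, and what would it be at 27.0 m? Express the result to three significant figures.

103 mrem/h; 0.136 mrem/h

Intensity scales as (d₁/d₂)², so
At 0.980 m: (13.0/0.980)² = 176.0, so 0.585 × 176.0 = 103.0 mrem/h
At 27.0 m: 103.0 × (0.980/27.0)² = 103.0 × 0.001317 = 0.1357 mrem/h.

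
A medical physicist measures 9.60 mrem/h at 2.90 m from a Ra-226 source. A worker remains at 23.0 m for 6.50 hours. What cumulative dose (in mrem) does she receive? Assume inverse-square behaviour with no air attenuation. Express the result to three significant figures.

0.992 mrem

By the inverse-square law, rate at 23.0 m:
(2.90/23.0)² = 0.01590, so 9.60 × 0.01590 = 0.1526 mrem/h.
Dose = rate × time = 0.1526 mrem/h × 6.500 h = 0.9919 mrem.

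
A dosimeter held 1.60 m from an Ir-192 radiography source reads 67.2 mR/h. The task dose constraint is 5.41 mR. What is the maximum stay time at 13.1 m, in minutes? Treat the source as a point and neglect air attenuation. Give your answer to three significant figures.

Intensity scales as (d₁/d₂)², so rate at 13.1 m:
(1.60/13.1)² = 0.01492, so 67.2 × 0.01492 = 1.003 mR/h.
Stay time = 5.41 mR ÷ 1.003 mR/h = 5.394 h = 323.6 min.

324 min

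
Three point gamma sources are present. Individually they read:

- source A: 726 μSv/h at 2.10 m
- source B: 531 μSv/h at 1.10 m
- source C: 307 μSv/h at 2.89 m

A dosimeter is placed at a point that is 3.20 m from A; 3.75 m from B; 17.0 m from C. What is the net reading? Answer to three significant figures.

By superposition, sum each source's inverse-square contribution:
A: 726 × (2.10/3.20)² = 312.7 μSv/h
B: 531 × (1.10/3.75)² = 45.69 μSv/h
C: 307 × (2.89/17.0)² = 8.872 μSv/h
Total = 312.7 + 45.69 + 8.872 = 367.3 μSv/h.

367 μSv/h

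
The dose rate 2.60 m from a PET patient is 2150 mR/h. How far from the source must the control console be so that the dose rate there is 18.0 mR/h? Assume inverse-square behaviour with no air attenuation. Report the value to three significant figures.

28.4 m

Using I₁d₁² = I₂d₂², d₂ = d₁·√(I₁/I₂).
I₁/I₂ = 2150/18.0 = 119.4, so d₂ = 2.60 × √119.4 = 28.41 m.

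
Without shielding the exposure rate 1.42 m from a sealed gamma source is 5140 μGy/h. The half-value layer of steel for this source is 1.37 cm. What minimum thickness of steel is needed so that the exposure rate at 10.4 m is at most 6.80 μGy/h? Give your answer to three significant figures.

At 10.4 m, distance alone gives (1.42/10.4)² = 0.01864, so 5140 × 0.01864 = 95.81 μGy/h.
Further attenuation needed: 95.81/6.80 = 14.09.
n = log₂(14.09) = 3.817 half-value layers.
Thickness = 3.817 × 1.37 cm = 5.229 cm.

5.23 cm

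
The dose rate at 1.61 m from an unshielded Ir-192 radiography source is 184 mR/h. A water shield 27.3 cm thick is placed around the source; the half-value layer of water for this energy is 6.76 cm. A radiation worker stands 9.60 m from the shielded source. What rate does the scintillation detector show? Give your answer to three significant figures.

0.315 mR/h

Distance alone: (1.61/9.60)² = 0.02813, so 184 × 0.02813 = 5.176 mR/h.
Shield: 27.3/6.76 = 4.038 half-value layers → attenuation 2^(−4.038) = 0.06088.
Combined: 5.176 × 0.06088 = 0.3151 mR/h.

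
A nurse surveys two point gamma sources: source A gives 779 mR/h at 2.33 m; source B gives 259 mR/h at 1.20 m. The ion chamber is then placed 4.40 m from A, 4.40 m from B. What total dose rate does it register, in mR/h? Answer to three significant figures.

238 mR/h

By superposition, sum each source's inverse-square contribution:
A: 779 × (2.33/4.40)² = 218.4 mR/h
B: 259 × (1.20/4.40)² = 19.26 mR/h
Total = 218.4 + 19.26 = 237.7 mR/h.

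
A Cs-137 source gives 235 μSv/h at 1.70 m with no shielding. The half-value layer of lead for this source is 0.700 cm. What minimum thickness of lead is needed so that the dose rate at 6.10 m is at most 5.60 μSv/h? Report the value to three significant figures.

1.19 cm

At 6.10 m, distance alone gives 235 × (1.70/6.10)² = 235 × 0.07767 = 18.25 μSv/h.
Further attenuation needed: 18.25/5.60 = 3.259.
n = log₂(3.259) = 1.704 half-value layers.
Thickness = 1.704 × 0.700 cm = 1.193 cm.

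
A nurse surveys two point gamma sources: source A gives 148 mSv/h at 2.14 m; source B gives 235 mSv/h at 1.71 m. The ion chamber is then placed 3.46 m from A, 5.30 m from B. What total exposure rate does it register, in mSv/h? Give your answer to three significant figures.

81.1 mSv/h

Each source contributes Iᵢ·(dᵢ/rᵢ)²; contributions add.
A: 148 × (2.14/3.46)² = 56.62 mSv/h
B: 235 × (1.71/5.30)² = 24.46 mSv/h
Total = 56.62 + 24.46 = 81.08 mSv/h.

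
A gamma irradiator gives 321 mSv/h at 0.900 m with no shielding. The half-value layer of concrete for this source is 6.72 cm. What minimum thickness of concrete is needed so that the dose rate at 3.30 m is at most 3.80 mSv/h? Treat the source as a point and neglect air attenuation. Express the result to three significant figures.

17.8 cm

At 3.30 m, distance alone gives 321 × (0.900/3.30)² = 321 × 0.07438 = 23.88 mSv/h.
Further attenuation needed: 23.88/3.80 = 6.284.
n = log₂(6.284) = 2.652 half-value layers.
Thickness = 2.652 × 6.72 cm = 17.82 cm.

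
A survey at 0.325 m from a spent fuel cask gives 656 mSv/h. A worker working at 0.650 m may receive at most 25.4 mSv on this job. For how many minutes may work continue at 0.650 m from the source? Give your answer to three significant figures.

9.29 min

Applying the 1/r² law, rate at 0.650 m:
656 × (0.325/0.650)² = 656 × 0.2500 = 164.0 mSv/h.
Stay time = 25.4 mSv ÷ 164.0 mSv/h = 0.1549 h = 9.294 min.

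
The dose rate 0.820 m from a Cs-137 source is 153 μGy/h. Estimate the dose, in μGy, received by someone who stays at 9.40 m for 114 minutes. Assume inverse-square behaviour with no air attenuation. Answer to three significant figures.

2.21 μGy

Applying the 1/r² law, rate at 9.40 m:
153 × (0.820/9.40)² = 153 × 0.007610 = 1.164 μGy/h.
Dose = rate × time = 1.164 μGy/h × 1.900 h = 2.212 μGy.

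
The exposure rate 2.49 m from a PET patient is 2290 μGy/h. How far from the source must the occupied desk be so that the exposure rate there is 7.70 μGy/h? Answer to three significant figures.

Using I₁d₁² = I₂d₂², d₂ = d₁·√(I₁/I₂).
I₁/I₂ = 2290/7.70 = 297.4, so d₂ = 2.49 × √297.4 = 42.94 m.

42.9 m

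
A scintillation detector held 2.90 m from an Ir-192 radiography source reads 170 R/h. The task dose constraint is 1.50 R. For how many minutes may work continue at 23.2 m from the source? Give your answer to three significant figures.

33.9 min

Applying the 1/r² law, rate at 23.2 m:
170 × (2.90/23.2)² = 170 × 0.01562 = 2.655 R/h.
Stay time = 1.50 R ÷ 2.655 R/h = 0.5650 h = 33.90 min.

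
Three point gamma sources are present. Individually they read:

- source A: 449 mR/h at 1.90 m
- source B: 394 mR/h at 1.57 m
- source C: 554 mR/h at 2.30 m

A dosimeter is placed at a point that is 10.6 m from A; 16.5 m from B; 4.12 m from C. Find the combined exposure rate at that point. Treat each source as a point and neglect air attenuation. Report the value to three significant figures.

191 mR/h

By superposition, sum each source's inverse-square contribution:
A: 449 × (1.90/10.6)² = 14.43 mR/h
B: 394 × (1.57/16.5)² = 3.567 mR/h
C: 554 × (2.30/4.12)² = 172.7 mR/h
Total = 14.43 + 3.567 + 172.7 = 190.7 mR/h.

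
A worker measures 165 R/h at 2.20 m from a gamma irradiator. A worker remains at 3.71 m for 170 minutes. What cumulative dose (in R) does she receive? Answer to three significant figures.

Applying the 1/r² law, rate at 3.71 m:
165 × (2.20/3.71)² = 165 × 0.3516 = 58.01 R/h.
Dose = rate × time = 58.01 R/h × 2.833 h = 164.3 R.

164 R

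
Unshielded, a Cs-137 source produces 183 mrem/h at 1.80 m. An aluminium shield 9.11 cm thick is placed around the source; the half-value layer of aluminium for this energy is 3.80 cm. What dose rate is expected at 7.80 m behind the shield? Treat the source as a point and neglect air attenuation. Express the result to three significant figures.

Distance alone: 183 × (1.80/7.80)² = 183 × 0.05325 = 9.745 mrem/h.
Shield: 9.11/3.80 = 2.397 half-value layers → attenuation 2^(−2.397) = 0.1899.
Combined: 9.745 × 0.1899 = 1.851 mrem/h.

1.85 mrem/h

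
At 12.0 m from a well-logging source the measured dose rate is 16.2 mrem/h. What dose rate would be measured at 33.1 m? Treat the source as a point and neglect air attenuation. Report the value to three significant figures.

2.13 mrem/h

Applying the 1/r² law, scaling from 12.0 m to 33.1 m:
16.2 × (12.0/33.1)² = 16.2 × 0.1314 = 2.129 mrem/h.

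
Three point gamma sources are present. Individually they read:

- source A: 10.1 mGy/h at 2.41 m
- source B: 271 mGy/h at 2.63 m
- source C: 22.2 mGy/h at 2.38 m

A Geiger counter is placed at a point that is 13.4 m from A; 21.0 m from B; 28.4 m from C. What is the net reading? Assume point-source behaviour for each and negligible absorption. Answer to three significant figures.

4.73 mGy/h

By superposition, sum each source's inverse-square contribution:
A: 10.1 × (2.41/13.4)² = 0.3267 mGy/h
B: 271 × (2.63/21.0)² = 4.251 mGy/h
C: 22.2 × (2.38/28.4)² = 0.1559 mGy/h
Total = 0.3267 + 4.251 + 0.1559 = 4.734 mGy/h.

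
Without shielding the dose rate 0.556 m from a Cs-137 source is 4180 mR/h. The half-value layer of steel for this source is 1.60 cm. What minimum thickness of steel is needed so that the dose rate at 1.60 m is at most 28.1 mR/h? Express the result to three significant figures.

6.67 cm

At 1.60 m, distance alone gives 4180 × (0.556/1.60)² = 4180 × 0.1208 = 504.9 mR/h.
Further attenuation needed: 504.9/28.1 = 17.97.
n = log₂(17.97) = 4.168 half-value layers.
Thickness = 4.168 × 1.60 cm = 6.669 cm.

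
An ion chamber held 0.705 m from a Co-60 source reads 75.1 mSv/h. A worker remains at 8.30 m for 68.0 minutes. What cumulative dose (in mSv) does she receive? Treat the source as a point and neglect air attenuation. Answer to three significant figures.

0.614 mSv

Using I₁d₁² = I₂d₂², rate at 8.30 m:
75.1 × (0.705/8.30)² = 75.1 × 0.007215 = 0.5418 mSv/h.
Dose = rate × time = 0.5418 mSv/h × 1.133 h = 0.6139 mSv.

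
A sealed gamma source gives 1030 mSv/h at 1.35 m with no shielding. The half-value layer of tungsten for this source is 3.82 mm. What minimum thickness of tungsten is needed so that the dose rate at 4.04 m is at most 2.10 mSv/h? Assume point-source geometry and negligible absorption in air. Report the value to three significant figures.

22.1 mm

At 4.04 m, distance alone gives (1.35/4.04)² = 0.1117, so 1030 × 0.1117 = 115.1 mSv/h.
Further attenuation needed: 115.1/2.10 = 54.81.
n = log₂(54.81) = 5.776 half-value layers.
Thickness = 5.776 × 3.82 mm = 22.06 mm.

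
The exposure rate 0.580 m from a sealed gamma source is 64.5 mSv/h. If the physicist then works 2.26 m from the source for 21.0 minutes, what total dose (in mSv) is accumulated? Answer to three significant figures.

By the inverse-square law, rate at 2.26 m:
64.5 × (0.580/2.26)² = 64.5 × 0.06586 = 4.248 mSv/h.
Dose = rate × time = 4.248 mSv/h × 0.3500 h = 1.487 mSv.

1.49 mSv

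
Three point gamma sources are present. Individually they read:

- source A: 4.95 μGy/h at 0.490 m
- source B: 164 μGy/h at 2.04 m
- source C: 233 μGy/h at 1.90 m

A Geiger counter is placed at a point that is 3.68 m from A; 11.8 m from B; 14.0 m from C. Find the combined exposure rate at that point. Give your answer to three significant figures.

By superposition, sum each source's inverse-square contribution:
A: 4.95 × (0.490/3.68)² = 0.08776 μGy/h
B: 164 × (2.04/11.8)² = 4.902 μGy/h
C: 233 × (1.90/14.0)² = 4.291 μGy/h
Total = 0.08776 + 4.902 + 4.291 = 9.281 μGy/h.

9.28 μGy/h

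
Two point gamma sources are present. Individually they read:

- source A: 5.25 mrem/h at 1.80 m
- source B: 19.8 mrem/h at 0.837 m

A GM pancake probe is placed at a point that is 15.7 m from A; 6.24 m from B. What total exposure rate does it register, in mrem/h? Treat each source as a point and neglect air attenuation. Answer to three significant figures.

0.425 mrem/h

Each source contributes Iᵢ·(dᵢ/rᵢ)²; contributions add.
A: 5.25 × (1.80/15.7)² = 0.06901 mrem/h
B: 19.8 × (0.837/6.24)² = 0.3562 mrem/h
Total = 0.06901 + 0.3562 = 0.4252 mrem/h.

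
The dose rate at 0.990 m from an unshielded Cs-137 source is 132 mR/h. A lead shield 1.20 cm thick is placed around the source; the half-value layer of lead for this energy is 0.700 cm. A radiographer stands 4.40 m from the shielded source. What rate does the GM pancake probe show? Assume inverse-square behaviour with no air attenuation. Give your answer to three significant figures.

2.04 mR/h

Distance alone: (0.990/4.40)² = 0.05062, so 132 × 0.05062 = 6.682 mR/h.
Shield: 1.20/0.700 = 1.714 half-value layers → attenuation 2^(−1.714) = 0.3048.
Combined: 6.682 × 0.3048 = 2.037 mR/h.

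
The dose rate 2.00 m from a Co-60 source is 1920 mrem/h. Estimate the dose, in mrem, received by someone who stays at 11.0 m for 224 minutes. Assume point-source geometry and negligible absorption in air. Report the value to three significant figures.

237 mrem

Applying the 1/r² law, rate at 11.0 m:
(2.00/11.0)² = 0.03306, so 1920 × 0.03306 = 63.48 mrem/h.
Dose = rate × time = 63.48 mrem/h × 3.733 h = 237.0 mrem.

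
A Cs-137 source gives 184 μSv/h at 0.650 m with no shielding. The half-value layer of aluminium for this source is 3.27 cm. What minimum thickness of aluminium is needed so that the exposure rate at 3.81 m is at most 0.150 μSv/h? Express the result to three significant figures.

At 3.81 m, distance alone gives 184 × (0.650/3.81)² = 184 × 0.02911 = 5.356 μSv/h.
Further attenuation needed: 5.356/0.150 = 35.71.
n = log₂(35.71) = 5.158 half-value layers.
Thickness = 5.158 × 3.27 cm = 16.87 cm.

16.9 cm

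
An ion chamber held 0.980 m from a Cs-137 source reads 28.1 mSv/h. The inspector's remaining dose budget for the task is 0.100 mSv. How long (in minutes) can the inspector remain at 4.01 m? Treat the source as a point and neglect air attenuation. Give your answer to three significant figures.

Using I₁d₁² = I₂d₂², rate at 4.01 m:
(0.980/4.01)² = 0.05973, so 28.1 × 0.05973 = 1.678 mSv/h.
Stay time = 0.100 mSv ÷ 1.678 mSv/h = 0.05959 h = 3.575 min.

3.58 min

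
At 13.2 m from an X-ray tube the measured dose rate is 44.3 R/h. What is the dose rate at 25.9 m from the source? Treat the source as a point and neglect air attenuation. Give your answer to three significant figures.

Applying the 1/r² law, scaling from 13.2 m to 25.9 m:
44.3 × (13.2/25.9)² = 44.3 × 0.2597 = 11.50 R/h.

11.5 R/h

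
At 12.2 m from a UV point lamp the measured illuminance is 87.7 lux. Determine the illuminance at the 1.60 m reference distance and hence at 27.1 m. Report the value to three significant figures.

5100 lux; 17.8 lux

Intensity scales as (d₁/d₂)², so
At 1.60 m: (12.2/1.60)² = 58.14, so 87.7 × 58.14 = 5099 lux
At 27.1 m: 5099 × (1.60/27.1)² = 5099 × 0.003486 = 17.78 lux.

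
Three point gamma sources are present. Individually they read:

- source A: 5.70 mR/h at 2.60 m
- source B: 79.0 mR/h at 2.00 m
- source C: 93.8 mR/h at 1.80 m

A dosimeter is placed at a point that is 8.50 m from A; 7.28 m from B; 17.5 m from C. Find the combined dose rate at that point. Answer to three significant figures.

Each source contributes Iᵢ·(dᵢ/rᵢ)²; contributions add.
A: 5.70 × (2.60/8.50)² = 0.5333 mR/h
B: 79.0 × (2.00/7.28)² = 5.962 mR/h
C: 93.8 × (1.80/17.5)² = 0.9924 mR/h
Total = 0.5333 + 5.962 + 0.9924 = 7.488 mR/h.

7.49 mR/h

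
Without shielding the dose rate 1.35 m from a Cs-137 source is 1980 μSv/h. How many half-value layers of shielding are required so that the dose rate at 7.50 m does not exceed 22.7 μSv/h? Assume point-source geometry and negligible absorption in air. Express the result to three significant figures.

1.50 half-value layers

At 7.50 m, distance alone gives (1.35/7.50)² = 0.03240, so 1980 × 0.03240 = 64.15 μSv/h.
Further attenuation needed: 64.15/22.7 = 2.826.
n = log₂(2.826) = 1.499 half-value layers.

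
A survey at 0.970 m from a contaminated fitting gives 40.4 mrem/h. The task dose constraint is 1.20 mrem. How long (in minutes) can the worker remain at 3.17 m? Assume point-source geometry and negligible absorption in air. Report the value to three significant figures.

Using I₁d₁² = I₂d₂², rate at 3.17 m:
(0.970/3.17)² = 0.09363, so 40.4 × 0.09363 = 3.783 mrem/h.
Stay time = 1.20 mrem ÷ 3.783 mrem/h = 0.3172 h = 19.03 min.

19.0 min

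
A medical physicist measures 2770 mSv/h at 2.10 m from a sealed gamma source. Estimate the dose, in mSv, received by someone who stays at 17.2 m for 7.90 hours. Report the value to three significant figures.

By the inverse-square law, rate at 17.2 m:
(2.10/17.2)² = 0.01491, so 2770 × 0.01491 = 41.30 mSv/h.
Dose = rate × time = 41.30 mSv/h × 7.900 h = 326.3 mSv.

326 mSv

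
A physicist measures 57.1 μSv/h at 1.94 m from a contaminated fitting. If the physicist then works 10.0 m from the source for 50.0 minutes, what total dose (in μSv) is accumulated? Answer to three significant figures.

Using I₁d₁² = I₂d₂², rate at 10.0 m:
(1.94/10.0)² = 0.03764, so 57.1 × 0.03764 = 2.149 μSv/h.
Dose = rate × time = 2.149 μSv/h × 0.8333 h = 1.791 μSv.

1.79 μSv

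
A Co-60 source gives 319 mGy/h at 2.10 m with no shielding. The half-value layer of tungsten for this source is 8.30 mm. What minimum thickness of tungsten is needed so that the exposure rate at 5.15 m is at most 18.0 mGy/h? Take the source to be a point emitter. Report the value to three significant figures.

At 5.15 m, distance alone gives 319 × (2.10/5.15)² = 319 × 0.1663 = 53.05 mGy/h.
Further attenuation needed: 53.05/18.0 = 2.947.
n = log₂(2.947) = 1.559 half-value layers.
Thickness = 1.559 × 8.30 mm = 12.94 mm.

12.9 mm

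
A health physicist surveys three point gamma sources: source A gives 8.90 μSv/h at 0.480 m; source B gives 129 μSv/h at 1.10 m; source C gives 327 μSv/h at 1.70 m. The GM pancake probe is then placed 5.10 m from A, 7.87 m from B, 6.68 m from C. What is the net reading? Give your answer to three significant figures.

23.8 μSv/h

By superposition, sum each source's inverse-square contribution:
A: 8.90 × (0.480/5.10)² = 0.07884 μSv/h
B: 129 × (1.10/7.87)² = 2.520 μSv/h
C: 327 × (1.70/6.68)² = 21.18 μSv/h
Total = 0.07884 + 2.520 + 21.18 = 23.78 μSv/h.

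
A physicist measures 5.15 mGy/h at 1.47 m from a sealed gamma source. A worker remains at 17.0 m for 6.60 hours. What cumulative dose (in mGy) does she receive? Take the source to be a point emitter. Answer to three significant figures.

Since intensity falls as 1/r², rate at 17.0 m:
(1.47/17.0)² = 0.007477, so 5.15 × 0.007477 = 0.03851 mGy/h.
Dose = rate × time = 0.03851 mGy/h × 6.600 h = 0.2542 mGy.

0.254 mGy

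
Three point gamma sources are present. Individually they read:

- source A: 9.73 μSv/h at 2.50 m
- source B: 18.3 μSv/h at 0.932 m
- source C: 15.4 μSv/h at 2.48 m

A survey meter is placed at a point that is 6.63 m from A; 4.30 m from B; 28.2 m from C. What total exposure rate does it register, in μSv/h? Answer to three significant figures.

2.36 μSv/h

By superposition, sum each source's inverse-square contribution:
A: 9.73 × (2.50/6.63)² = 1.383 μSv/h
B: 18.3 × (0.932/4.30)² = 0.8597 μSv/h
C: 15.4 × (2.48/28.2)² = 0.1191 μSv/h
Total = 1.383 + 0.8597 + 0.1191 = 2.362 μSv/h.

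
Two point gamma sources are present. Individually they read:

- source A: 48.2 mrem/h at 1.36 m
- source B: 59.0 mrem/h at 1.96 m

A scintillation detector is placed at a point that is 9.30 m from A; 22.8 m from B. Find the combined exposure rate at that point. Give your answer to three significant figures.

1.47 mrem/h

Each source contributes Iᵢ·(dᵢ/rᵢ)²; contributions add.
A: 48.2 × (1.36/9.30)² = 1.031 mrem/h
B: 59.0 × (1.96/22.8)² = 0.4360 mrem/h
Total = 1.031 + 0.4360 = 1.467 mrem/h.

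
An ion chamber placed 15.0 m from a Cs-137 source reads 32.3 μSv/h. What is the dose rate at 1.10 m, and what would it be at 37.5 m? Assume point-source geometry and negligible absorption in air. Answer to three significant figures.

Using I₁d₁² = I₂d₂²,
At 1.10 m: (15.0/1.10)² = 186.0, so 32.3 × 186.0 = 6008 μSv/h
At 37.5 m: (1.10/37.5)² = 0.0008604, so 6008 × 0.0008604 = 5.169 μSv/h.

6010 μSv/h; 5.17 μSv/h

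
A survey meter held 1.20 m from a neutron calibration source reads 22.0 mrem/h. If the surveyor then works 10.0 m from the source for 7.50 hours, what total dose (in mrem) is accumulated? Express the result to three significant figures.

2.38 mrem

Since intensity falls as 1/r², rate at 10.0 m:
(1.20/10.0)² = 0.01440, so 22.0 × 0.01440 = 0.3168 mrem/h.
Dose = rate × time = 0.3168 mrem/h × 7.500 h = 2.376 mrem.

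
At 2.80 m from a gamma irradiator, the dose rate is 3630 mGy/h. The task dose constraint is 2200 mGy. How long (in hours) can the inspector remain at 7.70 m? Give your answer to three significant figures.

4.58 h

Applying the 1/r² law, rate at 7.70 m:
3630 × (2.80/7.70)² = 3630 × 0.1322 = 479.9 mGy/h.
Stay time = 2200 mGy ÷ 479.9 mGy/h = 4.584 h.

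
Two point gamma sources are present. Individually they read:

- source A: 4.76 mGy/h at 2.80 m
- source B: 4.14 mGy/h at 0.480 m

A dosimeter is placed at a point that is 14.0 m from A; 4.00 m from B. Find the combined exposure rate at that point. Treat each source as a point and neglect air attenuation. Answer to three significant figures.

0.250 mGy/h

Each source contributes Iᵢ·(dᵢ/rᵢ)²; contributions add.
A: 4.76 × (2.80/14.0)² = 0.1904 mGy/h
B: 4.14 × (0.480/4.00)² = 0.05962 mGy/h
Total = 0.1904 + 0.05962 = 0.2500 mGy/h.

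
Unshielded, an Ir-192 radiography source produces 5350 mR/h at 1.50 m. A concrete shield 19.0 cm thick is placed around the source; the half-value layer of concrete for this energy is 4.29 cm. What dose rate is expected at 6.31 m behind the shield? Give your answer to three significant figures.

Distance alone: 5350 × (1.50/6.31)² = 5350 × 0.05651 = 302.3 mR/h.
Shield: 19.0/4.29 = 4.429 half-value layers → attenuation 2^(−4.429) = 0.04642.
Combined: 302.3 × 0.04642 = 14.03 mR/h.

14.0 mR/h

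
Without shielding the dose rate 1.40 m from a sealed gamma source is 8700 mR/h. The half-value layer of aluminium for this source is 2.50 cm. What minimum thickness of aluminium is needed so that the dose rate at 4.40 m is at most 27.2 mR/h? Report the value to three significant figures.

At 4.40 m, distance alone gives (1.40/4.40)² = 0.1012, so 8700 × 0.1012 = 880.4 mR/h.
Further attenuation needed: 880.4/27.2 = 32.37.
n = log₂(32.37) = 5.017 half-value layers.
Thickness = 5.017 × 2.50 cm = 12.54 cm.

12.5 cm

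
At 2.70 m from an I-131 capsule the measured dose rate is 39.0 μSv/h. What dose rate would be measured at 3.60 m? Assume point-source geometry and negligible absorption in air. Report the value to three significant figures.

21.9 μSv/h

By the inverse-square law, scaling from 2.70 m to 3.60 m:
(2.70/3.60)² = 0.5625, so 39.0 × 0.5625 = 21.94 μSv/h.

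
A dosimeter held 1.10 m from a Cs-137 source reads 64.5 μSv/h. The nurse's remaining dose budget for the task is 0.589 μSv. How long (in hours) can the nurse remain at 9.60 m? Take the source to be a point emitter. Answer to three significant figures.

0.696 h

Since intensity falls as 1/r², rate at 9.60 m:
(1.10/9.60)² = 0.01313, so 64.5 × 0.01313 = 0.8469 μSv/h.
Stay time = 0.589 μSv ÷ 0.8469 μSv/h = 0.6955 h.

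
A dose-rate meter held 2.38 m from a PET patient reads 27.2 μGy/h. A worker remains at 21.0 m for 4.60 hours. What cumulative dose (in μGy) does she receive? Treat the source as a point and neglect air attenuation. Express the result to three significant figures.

Intensity scales as (d₁/d₂)², so rate at 21.0 m:
27.2 × (2.38/21.0)² = 27.2 × 0.01284 = 0.3492 μGy/h.
Dose = rate × time = 0.3492 μGy/h × 4.600 h = 1.606 μGy.

1.61 μGy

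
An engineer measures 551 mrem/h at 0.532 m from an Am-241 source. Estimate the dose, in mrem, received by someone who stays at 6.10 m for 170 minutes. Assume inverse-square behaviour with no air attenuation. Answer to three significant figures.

Intensity scales as (d₁/d₂)², so rate at 6.10 m:
(0.532/6.10)² = 0.007606, so 551 × 0.007606 = 4.191 mrem/h.
Dose = rate × time = 4.191 mrem/h × 2.833 h = 11.87 mrem.

11.9 mrem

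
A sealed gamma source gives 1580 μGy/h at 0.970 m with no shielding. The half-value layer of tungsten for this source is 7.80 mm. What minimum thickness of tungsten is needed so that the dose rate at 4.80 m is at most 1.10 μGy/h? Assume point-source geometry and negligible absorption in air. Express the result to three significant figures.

45.8 mm

At 4.80 m, distance alone gives 1580 × (0.970/4.80)² = 1580 × 0.04084 = 64.53 μGy/h.
Further attenuation needed: 64.53/1.10 = 58.66.
n = log₂(58.66) = 5.874 half-value layers.
Thickness = 5.874 × 7.80 mm = 45.82 mm.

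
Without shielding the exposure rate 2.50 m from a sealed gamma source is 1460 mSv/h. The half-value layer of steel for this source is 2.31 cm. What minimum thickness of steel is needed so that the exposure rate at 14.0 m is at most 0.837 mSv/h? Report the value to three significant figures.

At 14.0 m, distance alone gives 1460 × (2.50/14.0)² = 1460 × 0.03189 = 46.56 mSv/h.
Further attenuation needed: 46.56/0.837 = 55.63.
n = log₂(55.63) = 5.798 half-value layers.
Thickness = 5.798 × 2.31 cm = 13.39 cm.

13.4 cm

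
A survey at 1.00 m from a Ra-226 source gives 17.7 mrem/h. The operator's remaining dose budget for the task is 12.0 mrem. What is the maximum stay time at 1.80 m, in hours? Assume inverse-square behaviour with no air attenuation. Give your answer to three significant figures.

2.20 h

By the inverse-square law, rate at 1.80 m:
(1.00/1.80)² = 0.3086, so 17.7 × 0.3086 = 5.462 mrem/h.
Stay time = 12.0 mrem ÷ 5.462 mrem/h = 2.197 h.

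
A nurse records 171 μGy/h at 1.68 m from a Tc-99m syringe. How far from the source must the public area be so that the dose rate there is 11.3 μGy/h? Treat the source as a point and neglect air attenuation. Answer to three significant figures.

Since intensity falls as 1/r², d₂ = d₁·√(I₁/I₂).
I₁/I₂ = 171/11.3 = 15.13, so d₂ = 1.68 × √15.13 = 6.535 m.

6.54 m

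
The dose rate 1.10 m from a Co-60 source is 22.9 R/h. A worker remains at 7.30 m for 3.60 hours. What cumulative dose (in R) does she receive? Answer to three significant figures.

1.87 R

Since intensity falls as 1/r², rate at 7.30 m:
22.9 × (1.10/7.30)² = 22.9 × 0.02271 = 0.5201 R/h.
Dose = rate × time = 0.5201 R/h × 3.600 h = 1.872 R.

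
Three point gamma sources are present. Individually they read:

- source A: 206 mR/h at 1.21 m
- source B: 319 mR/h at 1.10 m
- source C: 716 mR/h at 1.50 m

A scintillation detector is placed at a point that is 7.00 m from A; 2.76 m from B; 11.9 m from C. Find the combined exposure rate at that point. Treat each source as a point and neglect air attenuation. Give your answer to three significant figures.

68.2 mR/h

By superposition, sum each source's inverse-square contribution:
A: 206 × (1.21/7.00)² = 6.155 mR/h
B: 319 × (1.10/2.76)² = 50.67 mR/h
C: 716 × (1.50/11.9)² = 11.38 mR/h
Total = 6.155 + 50.67 + 11.38 = 68.20 mR/h.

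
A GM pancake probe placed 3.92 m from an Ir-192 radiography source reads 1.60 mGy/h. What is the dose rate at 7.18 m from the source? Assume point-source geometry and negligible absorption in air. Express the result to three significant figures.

0.477 mGy/h

By the inverse-square law, scaling from 3.92 m to 7.18 m:
1.60 × (3.92/7.18)² = 1.60 × 0.2981 = 0.4770 mGy/h.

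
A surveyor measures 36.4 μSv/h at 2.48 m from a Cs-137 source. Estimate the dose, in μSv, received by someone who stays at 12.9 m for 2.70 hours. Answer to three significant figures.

3.63 μSv

Using I₁d₁² = I₂d₂², rate at 12.9 m:
36.4 × (2.48/12.9)² = 36.4 × 0.03696 = 1.345 μSv/h.
Dose = rate × time = 1.345 μSv/h × 2.700 h = 3.631 μSv.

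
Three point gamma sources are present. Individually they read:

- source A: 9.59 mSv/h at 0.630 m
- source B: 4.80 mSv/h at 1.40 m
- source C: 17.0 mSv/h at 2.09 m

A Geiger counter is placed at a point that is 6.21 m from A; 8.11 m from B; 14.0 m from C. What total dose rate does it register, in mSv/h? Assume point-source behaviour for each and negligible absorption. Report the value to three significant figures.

Each source contributes Iᵢ·(dᵢ/rᵢ)²; contributions add.
A: 9.59 × (0.630/6.21)² = 0.09870 mSv/h
B: 4.80 × (1.40/8.11)² = 0.1430 mSv/h
C: 17.0 × (2.09/14.0)² = 0.3789 mSv/h
Total = 0.09870 + 0.1430 + 0.3789 = 0.6206 mSv/h.

0.621 mSv/h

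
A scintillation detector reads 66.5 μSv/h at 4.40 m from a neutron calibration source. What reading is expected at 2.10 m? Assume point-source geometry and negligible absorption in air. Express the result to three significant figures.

292 μSv/h

Since intensity falls as 1/r², the rate at 2.10 m is
66.5 × (4.40/2.10)² = 66.5 × 4.390 = 291.9 μSv/h.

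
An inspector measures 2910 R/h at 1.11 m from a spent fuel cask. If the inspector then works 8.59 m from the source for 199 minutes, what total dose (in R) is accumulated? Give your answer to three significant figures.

161 R

Applying the 1/r² law, rate at 8.59 m:
2910 × (1.11/8.59)² = 2910 × 0.01670 = 48.60 R/h.
Dose = rate × time = 48.60 R/h × 3.317 h = 161.2 R.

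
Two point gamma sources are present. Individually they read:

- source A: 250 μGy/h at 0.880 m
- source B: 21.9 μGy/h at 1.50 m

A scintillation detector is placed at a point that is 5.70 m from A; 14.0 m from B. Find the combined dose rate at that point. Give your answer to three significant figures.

By superposition, sum each source's inverse-square contribution:
A: 250 × (0.880/5.70)² = 5.959 μGy/h
B: 21.9 × (1.50/14.0)² = 0.2514 μGy/h
Total = 5.959 + 0.2514 = 6.210 μGy/h.

6.21 μGy/h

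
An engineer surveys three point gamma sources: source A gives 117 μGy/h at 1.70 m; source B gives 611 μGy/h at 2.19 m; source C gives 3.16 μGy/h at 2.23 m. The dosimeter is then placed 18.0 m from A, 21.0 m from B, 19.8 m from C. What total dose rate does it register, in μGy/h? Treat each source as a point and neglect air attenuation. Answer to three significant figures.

7.73 μGy/h

By superposition, sum each source's inverse-square contribution:
A: 117 × (1.70/18.0)² = 1.044 μGy/h
B: 611 × (2.19/21.0)² = 6.645 μGy/h
C: 3.16 × (2.23/19.8)² = 0.04008 μGy/h
Total = 1.044 + 6.645 + 0.04008 = 7.729 μGy/h.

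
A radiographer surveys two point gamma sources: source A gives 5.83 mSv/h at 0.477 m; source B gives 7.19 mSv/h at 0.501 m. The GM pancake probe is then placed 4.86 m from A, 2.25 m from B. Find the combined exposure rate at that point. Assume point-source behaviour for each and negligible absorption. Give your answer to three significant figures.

Each source contributes Iᵢ·(dᵢ/rᵢ)²; contributions add.
A: 5.83 × (0.477/4.86)² = 0.05616 mSv/h
B: 7.19 × (0.501/2.25)² = 0.3565 mSv/h
Total = 0.05616 + 0.3565 = 0.4127 mSv/h.

0.413 mSv/h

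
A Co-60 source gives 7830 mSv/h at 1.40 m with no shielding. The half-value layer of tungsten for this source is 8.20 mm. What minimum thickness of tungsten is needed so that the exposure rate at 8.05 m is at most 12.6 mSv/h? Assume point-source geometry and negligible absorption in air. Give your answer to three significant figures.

34.7 mm

At 8.05 m, distance alone gives 7830 × (1.40/8.05)² = 7830 × 0.03025 = 236.9 mSv/h.
Further attenuation needed: 236.9/12.6 = 18.80.
n = log₂(18.80) = 4.233 half-value layers.
Thickness = 4.233 × 8.20 mm = 34.71 mm.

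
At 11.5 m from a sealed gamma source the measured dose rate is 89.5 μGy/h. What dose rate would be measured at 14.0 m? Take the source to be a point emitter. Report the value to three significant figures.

Applying the 1/r² law, scaling from 11.5 m to 14.0 m:
89.5 × (11.5/14.0)² = 89.5 × 0.6747 = 60.39 μGy/h.

60.4 μGy/h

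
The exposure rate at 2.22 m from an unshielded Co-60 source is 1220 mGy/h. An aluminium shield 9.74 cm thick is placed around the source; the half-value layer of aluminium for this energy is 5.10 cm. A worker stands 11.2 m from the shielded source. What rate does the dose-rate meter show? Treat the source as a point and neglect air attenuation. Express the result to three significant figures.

12.8 mGy/h

Distance alone: 1220 × (2.22/11.2)² = 1220 × 0.03929 = 47.93 mGy/h.
Shield: 9.74/5.10 = 1.910 half-value layers → attenuation 2^(−1.910) = 0.2661.
Combined: 47.93 × 0.2661 = 12.75 mGy/h.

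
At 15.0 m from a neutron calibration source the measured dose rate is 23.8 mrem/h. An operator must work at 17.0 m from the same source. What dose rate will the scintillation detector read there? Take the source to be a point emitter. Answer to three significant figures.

18.5 mrem/h

Applying the 1/r² law, scaling from 15.0 m to 17.0 m:
(15.0/17.0)² = 0.7785, so 23.8 × 0.7785 = 18.53 mrem/h.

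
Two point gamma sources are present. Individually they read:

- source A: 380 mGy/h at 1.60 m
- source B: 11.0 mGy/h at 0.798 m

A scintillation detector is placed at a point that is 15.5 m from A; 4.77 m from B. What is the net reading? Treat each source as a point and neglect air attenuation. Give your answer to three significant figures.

Each source contributes Iᵢ·(dᵢ/rᵢ)²; contributions add.
A: 380 × (1.60/15.5)² = 4.049 mGy/h
B: 11.0 × (0.798/4.77)² = 0.3079 mGy/h
Total = 4.049 + 0.3079 = 4.357 mGy/h.

4.36 mGy/h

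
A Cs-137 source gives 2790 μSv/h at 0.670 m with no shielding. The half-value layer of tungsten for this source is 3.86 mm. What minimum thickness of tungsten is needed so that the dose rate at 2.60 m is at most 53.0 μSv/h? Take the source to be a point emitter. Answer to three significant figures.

At 2.60 m, distance alone gives 2790 × (0.670/2.60)² = 2790 × 0.06641 = 185.3 μSv/h.
Further attenuation needed: 185.3/53.0 = 3.496.
n = log₂(3.496) = 1.806 half-value layers.
Thickness = 1.806 × 3.86 mm = 6.971 mm.

6.97 mm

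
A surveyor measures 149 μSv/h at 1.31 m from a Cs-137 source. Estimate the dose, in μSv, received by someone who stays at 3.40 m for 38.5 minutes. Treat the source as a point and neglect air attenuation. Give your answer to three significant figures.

14.2 μSv

Intensity scales as (d₁/d₂)², so rate at 3.40 m:
(1.31/3.40)² = 0.1485, so 149 × 0.1485 = 22.13 μSv/h.
Dose = rate × time = 22.13 μSv/h × 0.6417 h = 14.20 μSv.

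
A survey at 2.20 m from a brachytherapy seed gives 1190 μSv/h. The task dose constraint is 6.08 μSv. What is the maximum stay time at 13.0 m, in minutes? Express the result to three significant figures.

Intensity scales as (d₁/d₂)², so rate at 13.0 m:
1190 × (2.20/13.0)² = 1190 × 0.02864 = 34.08 μSv/h.
Stay time = 6.08 μSv ÷ 34.08 μSv/h = 0.1784 h = 10.70 min.

10.7 min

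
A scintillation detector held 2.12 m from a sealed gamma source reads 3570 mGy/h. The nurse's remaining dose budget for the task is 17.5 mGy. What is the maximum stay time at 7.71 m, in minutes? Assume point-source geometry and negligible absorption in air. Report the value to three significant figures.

Applying the 1/r² law, rate at 7.71 m:
(2.12/7.71)² = 0.07561, so 3570 × 0.07561 = 269.9 mGy/h.
Stay time = 17.5 mGy ÷ 269.9 mGy/h = 0.06484 h = 3.890 min.

3.89 min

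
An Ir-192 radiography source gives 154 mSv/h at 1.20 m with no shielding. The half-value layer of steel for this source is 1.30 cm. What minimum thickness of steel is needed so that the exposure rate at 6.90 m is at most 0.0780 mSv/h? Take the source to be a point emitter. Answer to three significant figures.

At 6.90 m, distance alone gives (1.20/6.90)² = 0.03025, so 154 × 0.03025 = 4.659 mSv/h.
Further attenuation needed: 4.659/0.0780 = 59.73.
n = log₂(59.73) = 5.900 half-value layers.
Thickness = 5.900 × 1.30 cm = 7.670 cm.

7.67 cm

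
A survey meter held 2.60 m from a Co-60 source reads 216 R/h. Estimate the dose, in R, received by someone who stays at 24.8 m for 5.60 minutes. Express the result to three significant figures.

0.222 R

By the inverse-square law, rate at 24.8 m:
(2.60/24.8)² = 0.01099, so 216 × 0.01099 = 2.374 R/h.
Dose = rate × time = 2.374 R/h × 0.09333 h = 0.2216 R.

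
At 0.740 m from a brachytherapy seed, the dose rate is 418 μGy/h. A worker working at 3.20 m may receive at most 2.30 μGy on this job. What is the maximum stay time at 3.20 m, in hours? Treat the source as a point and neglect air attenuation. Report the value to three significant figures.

Since intensity falls as 1/r², rate at 3.20 m:
(0.740/3.20)² = 0.05348, so 418 × 0.05348 = 22.35 μGy/h.
Stay time = 2.30 μGy ÷ 22.35 μGy/h = 0.1029 h.

0.103 h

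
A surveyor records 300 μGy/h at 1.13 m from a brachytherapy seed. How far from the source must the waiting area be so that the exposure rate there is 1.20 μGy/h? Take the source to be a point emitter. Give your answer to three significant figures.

Intensity scales as (d₁/d₂)², so d₂ = d₁·√(I₁/I₂).
I₁/I₂ = 300/1.20 = 250.0, so d₂ = 1.13 × √250.0 = 17.87 m.

17.9 m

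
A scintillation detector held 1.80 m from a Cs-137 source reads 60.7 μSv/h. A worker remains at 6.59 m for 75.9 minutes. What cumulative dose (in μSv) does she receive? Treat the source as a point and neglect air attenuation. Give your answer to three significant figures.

5.73 μSv

Intensity scales as (d₁/d₂)², so rate at 6.59 m:
60.7 × (1.80/6.59)² = 60.7 × 0.07461 = 4.529 μSv/h.
Dose = rate × time = 4.529 μSv/h × 1.265 h = 5.729 μSv.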